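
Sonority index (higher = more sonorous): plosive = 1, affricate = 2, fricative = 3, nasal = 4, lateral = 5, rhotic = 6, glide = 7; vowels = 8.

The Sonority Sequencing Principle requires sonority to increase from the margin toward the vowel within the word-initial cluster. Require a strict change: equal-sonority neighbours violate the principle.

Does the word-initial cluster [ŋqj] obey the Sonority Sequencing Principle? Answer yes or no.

/ŋ/: nasal = 4.
/q/: plosive = 1.
/j/: glide = 7.
The profile is 4-1-7. Between /ŋ/ (4) and /q/ (1) sonority does not rise, so the cluster violates the SSP.

no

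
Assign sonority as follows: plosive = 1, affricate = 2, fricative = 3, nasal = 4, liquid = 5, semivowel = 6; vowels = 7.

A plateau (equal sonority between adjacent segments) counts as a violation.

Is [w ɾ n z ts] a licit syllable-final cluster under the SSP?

/w/: semivowel = 6.
/ɾ/: liquid = 5.
/n/: nasal = 4.
/z/: fricative = 3.
/ts/: affricate = 2.
The profile 6-5-4-3-2 strictly falls, so the syllable-final cluster satisfies the SSP.

yes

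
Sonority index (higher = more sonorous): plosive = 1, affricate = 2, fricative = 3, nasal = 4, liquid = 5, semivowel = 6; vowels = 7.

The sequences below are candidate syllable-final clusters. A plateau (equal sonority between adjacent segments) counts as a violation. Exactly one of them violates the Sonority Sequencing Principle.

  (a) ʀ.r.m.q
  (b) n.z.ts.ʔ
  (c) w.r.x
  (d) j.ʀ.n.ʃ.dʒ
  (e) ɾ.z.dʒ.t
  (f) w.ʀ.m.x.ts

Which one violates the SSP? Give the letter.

a

(a) sonority 5-5-4-1: ill-formed.
(b) sonority 4-3-2-1: well-formed.
(c) sonority 6-5-3: well-formed.
(d) sonority 6-5-4-3-2: well-formed.
(e) sonority 5-3-2-1: well-formed.
(f) sonority 6-5-4-3-2: well-formed.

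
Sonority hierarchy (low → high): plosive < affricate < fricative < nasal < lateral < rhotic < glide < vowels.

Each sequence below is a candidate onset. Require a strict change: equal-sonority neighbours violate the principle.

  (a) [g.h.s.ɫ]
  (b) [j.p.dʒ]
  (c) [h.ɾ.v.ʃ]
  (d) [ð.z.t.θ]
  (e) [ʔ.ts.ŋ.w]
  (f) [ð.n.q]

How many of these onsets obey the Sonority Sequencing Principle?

(a) sonority 1-3-3-5: ill-formed.
(b) sonority 7-1-2: ill-formed.
(c) sonority 3-6-3-3: ill-formed.
(d) sonority 3-3-1-3: ill-formed.
(e) sonority 1-2-4-7: well-formed.
(f) sonority 3-4-1: ill-formed.

1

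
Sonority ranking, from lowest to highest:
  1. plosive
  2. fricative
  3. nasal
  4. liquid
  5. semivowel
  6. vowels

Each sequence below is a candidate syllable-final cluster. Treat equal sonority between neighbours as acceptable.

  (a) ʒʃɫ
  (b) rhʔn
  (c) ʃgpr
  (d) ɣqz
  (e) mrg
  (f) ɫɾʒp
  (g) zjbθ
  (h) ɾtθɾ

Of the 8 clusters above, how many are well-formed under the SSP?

1

(a) 2-2-4 → violates
(b) 4-2-1-3 → violates
(c) 2-1-1-4 → violates
(d) 2-1-2 → violates
(e) 3-4-1 → violates
(f) 4-4-2-1 → obeys
(g) 2-5-1-2 → violates
(h) 4-1-2-4 → violates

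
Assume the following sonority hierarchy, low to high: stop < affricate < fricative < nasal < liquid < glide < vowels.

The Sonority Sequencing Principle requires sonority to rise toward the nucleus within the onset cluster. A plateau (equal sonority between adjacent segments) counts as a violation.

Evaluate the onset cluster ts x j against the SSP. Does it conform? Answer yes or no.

yes

/ts/ is an affricate (sonority 2).
/x/ is a fricative (sonority 3).
/j/ is a glide (sonority 6).
The profile 2-3-6 strictly rises, so the onset cluster satisfies the SSP.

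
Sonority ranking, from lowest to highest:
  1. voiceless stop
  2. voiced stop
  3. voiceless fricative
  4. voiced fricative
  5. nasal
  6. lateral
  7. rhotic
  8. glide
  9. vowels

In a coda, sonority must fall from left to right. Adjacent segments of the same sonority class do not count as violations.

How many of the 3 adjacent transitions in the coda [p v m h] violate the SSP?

2

/p/ — voiceless stop, sonority 1.
/v/ — voiced fricative, sonority 4.
/m/ — nasal, sonority 5.
/h/ — voiceless fricative, sonority 3.
/p/→/v/: 1→4 (does not fall) — violation.
/v/→/m/: 4→5 (does not fall) — violation.
/m/→/h/: 5→3 (falls) — ok.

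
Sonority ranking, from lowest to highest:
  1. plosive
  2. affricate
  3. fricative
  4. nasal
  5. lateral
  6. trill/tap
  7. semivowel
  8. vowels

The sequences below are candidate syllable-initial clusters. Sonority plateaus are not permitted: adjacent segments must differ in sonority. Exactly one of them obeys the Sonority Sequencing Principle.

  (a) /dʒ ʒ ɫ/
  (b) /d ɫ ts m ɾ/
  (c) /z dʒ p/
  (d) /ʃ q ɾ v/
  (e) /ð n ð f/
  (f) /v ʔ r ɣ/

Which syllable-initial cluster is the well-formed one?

a

(a) 2-3-5 → obeys
(b) 1-5-2-4-6 → violates
(c) 3-2-1 → violates
(d) 3-1-6-3 → violates
(e) 3-4-3-3 → violates
(f) 3-1-6-3 → violates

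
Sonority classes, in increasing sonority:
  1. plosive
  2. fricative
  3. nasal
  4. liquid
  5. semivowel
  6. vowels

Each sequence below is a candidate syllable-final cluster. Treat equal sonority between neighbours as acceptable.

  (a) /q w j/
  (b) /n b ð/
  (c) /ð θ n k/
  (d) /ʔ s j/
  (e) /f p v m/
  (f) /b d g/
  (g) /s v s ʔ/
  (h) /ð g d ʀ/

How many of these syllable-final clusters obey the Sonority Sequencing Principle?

2

(a) sonority 1-5-5: ill-formed.
(b) sonority 3-1-2: ill-formed.
(c) sonority 2-2-3-1: ill-formed.
(d) sonority 1-2-5: ill-formed.
(e) sonority 2-1-2-3: ill-formed.
(f) sonority 1-1-1: well-formed.
(g) sonority 2-2-2-1: well-formed.
(h) sonority 2-1-1-4: ill-formed.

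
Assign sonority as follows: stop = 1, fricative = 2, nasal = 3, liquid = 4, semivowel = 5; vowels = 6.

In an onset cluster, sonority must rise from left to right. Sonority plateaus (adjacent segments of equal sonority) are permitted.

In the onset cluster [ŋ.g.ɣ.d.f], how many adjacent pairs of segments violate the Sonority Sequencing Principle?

/ŋ/: nasal = 3.
/g/: stop = 1.
/ɣ/: fricative = 2.
/d/: stop = 1.
/f/: fricative = 2.
/ŋ/→/g/: 3→1 (does not rise) — violation.
/g/→/ɣ/: 1→2 (rises) — ok.
/ɣ/→/d/: 2→1 (does not rise) — violation.
/d/→/f/: 1→2 (rises) — ok.

2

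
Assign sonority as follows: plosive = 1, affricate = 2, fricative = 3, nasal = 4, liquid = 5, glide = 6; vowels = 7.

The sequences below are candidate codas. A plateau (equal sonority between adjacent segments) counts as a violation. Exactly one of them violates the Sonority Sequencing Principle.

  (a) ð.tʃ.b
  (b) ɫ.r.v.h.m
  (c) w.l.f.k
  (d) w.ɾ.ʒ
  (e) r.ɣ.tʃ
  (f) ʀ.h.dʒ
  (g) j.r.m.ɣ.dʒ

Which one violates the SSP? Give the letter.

b

(a) ð.tʃ.b: profile 3-2-1 — obeys.
(b) ɫ.r.v.h.m: profile 5-5-3-3-4 — violates.
(c) w.l.f.k: profile 6-5-3-1 — obeys.
(d) w.ɾ.ʒ: profile 6-5-3 — obeys.
(e) r.ɣ.tʃ: profile 5-3-2 — obeys.
(f) ʀ.h.dʒ: profile 5-3-2 — obeys.
(g) j.r.m.ɣ.dʒ: profile 6-5-4-3-2 — obeys.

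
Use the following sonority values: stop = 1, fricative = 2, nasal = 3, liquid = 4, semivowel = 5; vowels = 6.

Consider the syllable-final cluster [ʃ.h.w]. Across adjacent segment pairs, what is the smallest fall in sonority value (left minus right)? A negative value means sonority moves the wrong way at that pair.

/ʃ/: fricative = 2.
/h/: fricative = 2.
/w/: semivowel = 5.
/ʃ/→/h/: change +0.
/h/→/w/: change -3.
Minimum = -3.

-3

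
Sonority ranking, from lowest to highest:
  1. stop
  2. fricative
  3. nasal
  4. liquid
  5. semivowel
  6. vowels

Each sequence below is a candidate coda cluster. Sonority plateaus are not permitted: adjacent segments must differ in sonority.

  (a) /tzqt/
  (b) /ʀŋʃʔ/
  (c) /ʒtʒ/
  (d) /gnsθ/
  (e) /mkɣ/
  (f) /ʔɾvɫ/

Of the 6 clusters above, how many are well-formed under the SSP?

1

(a) /tzqt/: profile 1-2-1-1 — violates.
(b) /ʀŋʃʔ/: profile 4-3-2-1 — obeys.
(c) /ʒtʒ/: profile 2-1-2 — violates.
(d) /gnsθ/: profile 1-3-2-2 — violates.
(e) /mkɣ/: profile 3-1-2 — violates.
(f) /ʔɾvɫ/: profile 1-4-2-4 — violates.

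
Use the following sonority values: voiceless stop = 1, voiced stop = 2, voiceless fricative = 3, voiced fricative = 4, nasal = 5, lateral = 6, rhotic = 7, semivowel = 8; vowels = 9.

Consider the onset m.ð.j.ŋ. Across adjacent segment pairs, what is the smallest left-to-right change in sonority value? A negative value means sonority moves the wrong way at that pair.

/m/ — nasal, sonority 5.
/ð/ — voiced fricative, sonority 4.
/j/ — semivowel, sonority 8.
/ŋ/ — nasal, sonority 5.
/m/→/ð/: change -1.
/ð/→/j/: change +4.
/j/→/ŋ/: change -3.
Minimum = -3.

-3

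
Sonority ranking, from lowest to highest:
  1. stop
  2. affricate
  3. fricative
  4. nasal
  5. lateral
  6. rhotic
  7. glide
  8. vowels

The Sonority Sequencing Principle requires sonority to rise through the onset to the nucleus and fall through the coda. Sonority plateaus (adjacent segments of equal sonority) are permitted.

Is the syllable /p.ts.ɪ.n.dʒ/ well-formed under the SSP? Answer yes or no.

Onset: /p/ is a stop (sonority 1), /ts/ is an affricate (sonority 2); then the nucleus /ɪ/ (sonority 8).
Onset profile 1-2-8 — rises to the nucleus.
Coda: /n/ is a nasal (sonority 4), /dʒ/ is an affricate (sonority 2).
Coda profile 8-4-2 — falls from the nucleus.

yes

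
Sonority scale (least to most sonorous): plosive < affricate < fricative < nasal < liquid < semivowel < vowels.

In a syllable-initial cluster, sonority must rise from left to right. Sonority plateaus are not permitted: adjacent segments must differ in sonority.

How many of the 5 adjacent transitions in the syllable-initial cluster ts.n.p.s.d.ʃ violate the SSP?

/ts/ — affricate, sonority 2.
/n/ — nasal, sonority 4.
/p/ — plosive, sonority 1.
/s/ — fricative, sonority 3.
/d/ — plosive, sonority 1.
/ʃ/ — fricative, sonority 3.
/ts/→/n/: 2→4 (rises) — ok.
/n/→/p/: 4→1 (does not rise) — violation.
/p/→/s/: 1→3 (rises) — ok.
/s/→/d/: 3→1 (does not rise) — violation.
/d/→/ʃ/: 1→3 (rises) — ok.

2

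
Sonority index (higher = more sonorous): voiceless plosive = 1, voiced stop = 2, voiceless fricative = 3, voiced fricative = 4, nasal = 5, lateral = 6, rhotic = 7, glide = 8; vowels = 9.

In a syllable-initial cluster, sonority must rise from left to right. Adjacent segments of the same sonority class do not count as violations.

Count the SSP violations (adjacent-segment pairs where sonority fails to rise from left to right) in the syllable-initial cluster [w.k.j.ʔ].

2

/w/: glide = 8.
/k/: voiceless plosive = 1.
/j/: glide = 8.
/ʔ/: voiceless plosive = 1.
/w/→/k/: 8→1 (does not rise) — violation.
/k/→/j/: 1→8 (rises) — ok.
/j/→/ʔ/: 8→1 (does not rise) — violation.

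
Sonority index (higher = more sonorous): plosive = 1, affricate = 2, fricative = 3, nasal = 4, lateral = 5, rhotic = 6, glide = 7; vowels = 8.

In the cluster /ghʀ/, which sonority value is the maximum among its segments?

6

/g/ — plosive, sonority 1.
/h/ — fricative, sonority 3.
/ʀ/ — rhotic, sonority 6.
The maximum is 6.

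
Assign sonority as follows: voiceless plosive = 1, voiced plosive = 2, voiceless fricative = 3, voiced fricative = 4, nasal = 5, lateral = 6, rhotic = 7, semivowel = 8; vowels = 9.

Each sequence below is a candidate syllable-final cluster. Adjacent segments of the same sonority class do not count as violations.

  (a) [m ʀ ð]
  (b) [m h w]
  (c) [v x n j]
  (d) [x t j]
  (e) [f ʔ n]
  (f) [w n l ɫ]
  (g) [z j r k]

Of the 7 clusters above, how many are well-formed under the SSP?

(a) sonority 5-7-4: ill-formed.
(b) sonority 5-3-8: ill-formed.
(c) sonority 4-3-5-8: ill-formed.
(d) sonority 3-1-8: ill-formed.
(e) sonority 3-1-5: ill-formed.
(f) sonority 8-5-6-6: ill-formed.
(g) sonority 4-8-7-1: ill-formed.

0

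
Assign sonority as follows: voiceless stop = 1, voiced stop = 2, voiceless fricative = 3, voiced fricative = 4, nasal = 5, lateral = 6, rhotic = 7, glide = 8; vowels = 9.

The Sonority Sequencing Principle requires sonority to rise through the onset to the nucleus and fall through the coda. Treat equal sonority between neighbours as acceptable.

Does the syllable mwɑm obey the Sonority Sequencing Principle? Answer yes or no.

yes

Onset: /m/ is a nasal (sonority 5), /w/ is a glide (sonority 8); then the nucleus /ɑ/ (sonority 9).
Onset profile 5-8-9 — rises to the nucleus.
Coda: /m/ is a nasal (sonority 5).
Coda profile 9-5 — falls from the nucleus.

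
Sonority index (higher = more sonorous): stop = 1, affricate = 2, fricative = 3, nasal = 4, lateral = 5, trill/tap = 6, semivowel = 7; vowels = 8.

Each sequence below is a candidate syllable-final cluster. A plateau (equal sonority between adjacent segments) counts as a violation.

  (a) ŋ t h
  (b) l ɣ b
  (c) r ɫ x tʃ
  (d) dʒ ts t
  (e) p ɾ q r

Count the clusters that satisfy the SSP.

2

(a) 4-1-3 → violates
(b) 5-3-1 → obeys
(c) 6-5-3-2 → obeys
(d) 2-2-1 → violates
(e) 1-6-1-6 → violates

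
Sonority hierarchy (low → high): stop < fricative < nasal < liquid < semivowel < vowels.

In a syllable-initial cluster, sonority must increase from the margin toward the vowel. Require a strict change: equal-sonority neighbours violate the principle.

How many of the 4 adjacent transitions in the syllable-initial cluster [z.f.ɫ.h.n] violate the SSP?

/z/ is a fricative (sonority 2).
/f/ is a fricative (sonority 2).
/ɫ/ is a liquid (sonority 4).
/h/ is a fricative (sonority 2).
/n/ is a nasal (sonority 3).
/z/→/f/: 2→2 (plateau) — violation.
/f/→/ɫ/: 2→4 (rises) — ok.
/ɫ/→/h/: 4→2 (does not rise) — violation.
/h/→/n/: 2→3 (rises) — ok.

2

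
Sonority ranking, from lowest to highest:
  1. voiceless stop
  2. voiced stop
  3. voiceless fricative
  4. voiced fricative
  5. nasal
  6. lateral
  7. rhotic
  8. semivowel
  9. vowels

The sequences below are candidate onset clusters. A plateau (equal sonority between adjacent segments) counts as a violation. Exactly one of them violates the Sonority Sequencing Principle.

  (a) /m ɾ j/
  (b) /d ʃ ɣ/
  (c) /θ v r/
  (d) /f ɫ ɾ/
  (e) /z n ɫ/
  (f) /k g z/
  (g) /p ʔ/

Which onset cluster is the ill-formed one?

(a) /m ɾ j/: profile 5-7-8 — obeys.
(b) /d ʃ ɣ/: profile 2-3-4 — obeys.
(c) /θ v r/: profile 3-4-7 — obeys.
(d) /f ɫ ɾ/: profile 3-6-7 — obeys.
(e) /z n ɫ/: profile 4-5-6 — obeys.
(f) /k g z/: profile 1-2-4 — obeys.
(g) /p ʔ/: profile 1-1 — violates.

g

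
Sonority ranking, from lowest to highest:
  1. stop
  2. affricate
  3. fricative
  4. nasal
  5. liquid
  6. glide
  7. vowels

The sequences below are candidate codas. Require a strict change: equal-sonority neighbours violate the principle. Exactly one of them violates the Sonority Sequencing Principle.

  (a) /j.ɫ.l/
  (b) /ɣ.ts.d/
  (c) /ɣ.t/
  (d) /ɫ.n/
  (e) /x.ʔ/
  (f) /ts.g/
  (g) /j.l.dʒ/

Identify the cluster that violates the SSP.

a

(a) /j.ɫ.l/: profile 6-5-5 — violates.
(b) /ɣ.ts.d/: profile 3-2-1 — obeys.
(c) /ɣ.t/: profile 3-1 — obeys.
(d) /ɫ.n/: profile 5-4 — obeys.
(e) /x.ʔ/: profile 3-1 — obeys.
(f) /ts.g/: profile 2-1 — obeys.
(g) /j.l.dʒ/: profile 6-5-2 — obeys.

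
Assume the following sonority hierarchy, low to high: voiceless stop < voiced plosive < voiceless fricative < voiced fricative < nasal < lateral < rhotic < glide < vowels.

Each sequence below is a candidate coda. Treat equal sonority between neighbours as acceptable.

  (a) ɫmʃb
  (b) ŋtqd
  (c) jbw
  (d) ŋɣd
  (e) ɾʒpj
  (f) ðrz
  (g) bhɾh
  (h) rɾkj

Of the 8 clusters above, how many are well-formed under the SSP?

(a) sonority 6-5-3-2: well-formed.
(b) sonority 5-1-1-2: ill-formed.
(c) sonority 8-2-8: ill-formed.
(d) sonority 5-4-2: well-formed.
(e) sonority 7-4-1-8: ill-formed.
(f) sonority 4-7-4: ill-formed.
(g) sonority 2-3-7-3: ill-formed.
(h) sonority 7-7-1-8: ill-formed.

2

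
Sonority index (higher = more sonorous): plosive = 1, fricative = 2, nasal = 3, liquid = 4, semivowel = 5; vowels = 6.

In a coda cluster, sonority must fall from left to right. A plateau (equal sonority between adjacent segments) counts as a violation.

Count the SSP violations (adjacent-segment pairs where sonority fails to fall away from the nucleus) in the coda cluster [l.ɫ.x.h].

2

/l/ — liquid, sonority 4.
/ɫ/ — liquid, sonority 4.
/x/ — fricative, sonority 2.
/h/ — fricative, sonority 2.
/l/→/ɫ/: 4→4 (plateau) — violation.
/ɫ/→/x/: 4→2 (falls) — ok.
/x/→/h/: 2→2 (plateau) — violation.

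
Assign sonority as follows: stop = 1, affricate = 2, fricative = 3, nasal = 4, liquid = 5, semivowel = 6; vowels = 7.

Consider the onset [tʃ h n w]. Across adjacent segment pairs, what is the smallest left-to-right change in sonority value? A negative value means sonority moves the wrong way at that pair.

1

/tʃ/ — affricate, sonority 2.
/h/ — fricative, sonority 3.
/n/ — nasal, sonority 4.
/w/ — semivowel, sonority 6.
/tʃ/→/h/: change +1.
/h/→/n/: change +1.
/n/→/w/: change +2.
Minimum = 1.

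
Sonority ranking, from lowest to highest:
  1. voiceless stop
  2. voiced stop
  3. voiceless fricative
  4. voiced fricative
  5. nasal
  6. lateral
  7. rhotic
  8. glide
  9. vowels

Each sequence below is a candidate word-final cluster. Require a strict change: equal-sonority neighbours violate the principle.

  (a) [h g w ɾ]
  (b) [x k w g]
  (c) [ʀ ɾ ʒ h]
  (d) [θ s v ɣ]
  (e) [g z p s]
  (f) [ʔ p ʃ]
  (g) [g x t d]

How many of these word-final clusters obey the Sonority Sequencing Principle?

(a) 3-2-8-7 → violates
(b) 3-1-8-2 → violates
(c) 7-7-4-3 → violates
(d) 3-3-4-4 → violates
(e) 2-4-1-3 → violates
(f) 1-1-3 → violates
(g) 2-3-1-2 → violates

0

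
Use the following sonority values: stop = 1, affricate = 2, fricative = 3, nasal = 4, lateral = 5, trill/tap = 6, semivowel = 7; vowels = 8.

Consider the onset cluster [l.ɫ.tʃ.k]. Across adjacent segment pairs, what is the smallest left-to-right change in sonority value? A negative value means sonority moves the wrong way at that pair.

/l/ is a lateral (sonority 5).
/ɫ/ is a lateral (sonority 5).
/tʃ/ is an affricate (sonority 2).
/k/ is a stop (sonority 1).
/l/→/ɫ/: change +0.
/ɫ/→/tʃ/: change -3.
/tʃ/→/k/: change -1.
Minimum = -3.

-3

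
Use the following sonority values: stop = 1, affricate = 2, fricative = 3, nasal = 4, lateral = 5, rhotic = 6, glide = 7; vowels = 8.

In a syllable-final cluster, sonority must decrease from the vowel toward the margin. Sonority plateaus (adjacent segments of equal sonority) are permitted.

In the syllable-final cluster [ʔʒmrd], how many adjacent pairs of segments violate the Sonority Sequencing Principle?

/ʔ/: stop = 1.
/ʒ/: fricative = 3.
/m/: nasal = 4.
/r/: rhotic = 6.
/d/: stop = 1.
/ʔ/→/ʒ/: 1→3 (does not fall) — violation.
/ʒ/→/m/: 3→4 (does not fall) — violation.
/m/→/r/: 4→6 (does not fall) — violation.
/r/→/d/: 6→1 (falls) — ok.

3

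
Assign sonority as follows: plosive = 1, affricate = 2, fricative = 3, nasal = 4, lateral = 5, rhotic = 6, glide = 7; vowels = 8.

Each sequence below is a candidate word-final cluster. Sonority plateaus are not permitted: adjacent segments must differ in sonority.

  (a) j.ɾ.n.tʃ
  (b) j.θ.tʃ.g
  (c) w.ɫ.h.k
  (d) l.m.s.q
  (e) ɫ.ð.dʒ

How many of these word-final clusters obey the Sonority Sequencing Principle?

5

(a) 7-6-4-2 → obeys
(b) 7-3-2-1 → obeys
(c) 7-5-3-1 → obeys
(d) 5-4-3-1 → obeys
(e) 5-3-2 → obeys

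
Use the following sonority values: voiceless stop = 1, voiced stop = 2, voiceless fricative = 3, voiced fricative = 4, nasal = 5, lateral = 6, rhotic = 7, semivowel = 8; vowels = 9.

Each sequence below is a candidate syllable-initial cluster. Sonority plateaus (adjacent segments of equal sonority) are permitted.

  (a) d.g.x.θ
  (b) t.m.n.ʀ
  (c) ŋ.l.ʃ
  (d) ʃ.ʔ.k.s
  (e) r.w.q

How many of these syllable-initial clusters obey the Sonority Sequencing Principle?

(a) d.g.x.θ: profile 2-2-3-3 — obeys.
(b) t.m.n.ʀ: profile 1-5-5-7 — obeys.
(c) ŋ.l.ʃ: profile 5-6-3 — violates.
(d) ʃ.ʔ.k.s: profile 3-1-1-3 — violates.
(e) r.w.q: profile 7-8-1 — violates.

2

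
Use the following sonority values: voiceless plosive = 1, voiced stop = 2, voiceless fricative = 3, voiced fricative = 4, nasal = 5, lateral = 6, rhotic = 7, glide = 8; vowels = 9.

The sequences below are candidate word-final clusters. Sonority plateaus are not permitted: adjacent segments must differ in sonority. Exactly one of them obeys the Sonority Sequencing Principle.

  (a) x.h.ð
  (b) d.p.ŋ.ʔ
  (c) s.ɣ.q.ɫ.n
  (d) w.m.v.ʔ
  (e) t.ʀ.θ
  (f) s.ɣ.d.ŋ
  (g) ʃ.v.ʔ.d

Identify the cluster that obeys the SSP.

d

(a) sonority 3-3-4: ill-formed.
(b) sonority 2-1-5-1: ill-formed.
(c) sonority 3-4-1-6-5: ill-formed.
(d) sonority 8-5-4-1: well-formed.
(e) sonority 1-7-3: ill-formed.
(f) sonority 3-4-2-5: ill-formed.
(g) sonority 3-4-1-2: ill-formed.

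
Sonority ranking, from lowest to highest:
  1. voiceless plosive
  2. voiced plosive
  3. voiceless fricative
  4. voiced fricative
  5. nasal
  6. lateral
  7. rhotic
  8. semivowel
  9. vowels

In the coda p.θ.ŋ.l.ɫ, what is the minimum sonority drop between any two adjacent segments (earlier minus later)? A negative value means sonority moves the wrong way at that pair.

-2

/p/: voiceless plosive = 1.
/θ/: voiceless fricative = 3.
/ŋ/: nasal = 5.
/l/: lateral = 6.
/ɫ/: lateral = 6.
/p/→/θ/: change -2.
/θ/→/ŋ/: change -2.
/ŋ/→/l/: change -1.
/l/→/ɫ/: change +0.
Minimum = -2.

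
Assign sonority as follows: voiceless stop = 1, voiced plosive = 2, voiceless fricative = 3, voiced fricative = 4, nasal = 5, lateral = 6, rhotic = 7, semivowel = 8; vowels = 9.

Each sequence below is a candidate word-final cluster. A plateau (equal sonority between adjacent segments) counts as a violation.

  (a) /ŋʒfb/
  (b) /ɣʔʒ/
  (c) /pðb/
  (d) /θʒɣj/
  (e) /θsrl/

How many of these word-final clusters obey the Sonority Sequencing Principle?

(a) sonority 5-4-3-2: well-formed.
(b) sonority 4-1-4: ill-formed.
(c) sonority 1-4-2: ill-formed.
(d) sonority 3-4-4-8: ill-formed.
(e) sonority 3-3-7-6: ill-formed.

1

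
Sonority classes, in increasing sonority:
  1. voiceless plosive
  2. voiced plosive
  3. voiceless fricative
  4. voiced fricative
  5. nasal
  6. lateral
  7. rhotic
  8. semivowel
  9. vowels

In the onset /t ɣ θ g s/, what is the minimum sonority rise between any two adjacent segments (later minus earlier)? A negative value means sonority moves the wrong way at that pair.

/t/ is a voiceless plosive (sonority 1).
/ɣ/ is a voiced fricative (sonority 4).
/θ/ is a voiceless fricative (sonority 3).
/g/ is a voiced plosive (sonority 2).
/s/ is a voiceless fricative (sonority 3).
/t/→/ɣ/: change +3.
/ɣ/→/θ/: change -1.
/θ/→/g/: change -1.
/g/→/s/: change +1.
Minimum = -1.

-1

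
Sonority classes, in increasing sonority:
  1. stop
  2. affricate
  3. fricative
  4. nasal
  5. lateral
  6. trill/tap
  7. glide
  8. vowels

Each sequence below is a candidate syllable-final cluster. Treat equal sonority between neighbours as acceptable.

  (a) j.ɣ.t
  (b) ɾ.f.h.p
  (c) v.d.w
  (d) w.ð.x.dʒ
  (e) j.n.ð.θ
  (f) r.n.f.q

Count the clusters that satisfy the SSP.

(a) j.ɣ.t: profile 7-3-1 — obeys.
(b) ɾ.f.h.p: profile 6-3-3-1 — obeys.
(c) v.d.w: profile 3-1-7 — violates.
(d) w.ð.x.dʒ: profile 7-3-3-2 — obeys.
(e) j.n.ð.θ: profile 7-4-3-3 — obeys.
(f) r.n.f.q: profile 6-4-3-1 — obeys.

5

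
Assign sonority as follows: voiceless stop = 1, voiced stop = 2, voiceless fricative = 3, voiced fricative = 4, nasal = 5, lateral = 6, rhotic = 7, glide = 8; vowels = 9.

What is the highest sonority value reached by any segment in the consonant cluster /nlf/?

6

/n/: nasal = 5.
/l/: lateral = 6.
/f/: voiceless fricative = 3.
The maximum is 6.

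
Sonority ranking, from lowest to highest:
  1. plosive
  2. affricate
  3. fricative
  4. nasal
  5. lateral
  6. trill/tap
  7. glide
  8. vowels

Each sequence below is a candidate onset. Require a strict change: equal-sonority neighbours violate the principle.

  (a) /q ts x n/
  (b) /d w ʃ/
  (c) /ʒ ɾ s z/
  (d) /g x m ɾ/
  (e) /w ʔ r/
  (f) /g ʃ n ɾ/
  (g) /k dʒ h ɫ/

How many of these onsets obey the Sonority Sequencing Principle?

4

(a) /q ts x n/: profile 1-2-3-4 — obeys.
(b) /d w ʃ/: profile 1-7-3 — violates.
(c) /ʒ ɾ s z/: profile 3-6-3-3 — violates.
(d) /g x m ɾ/: profile 1-3-4-6 — obeys.
(e) /w ʔ r/: profile 7-1-6 — violates.
(f) /g ʃ n ɾ/: profile 1-3-4-6 — obeys.
(g) /k dʒ h ɫ/: profile 1-2-3-5 — obeys.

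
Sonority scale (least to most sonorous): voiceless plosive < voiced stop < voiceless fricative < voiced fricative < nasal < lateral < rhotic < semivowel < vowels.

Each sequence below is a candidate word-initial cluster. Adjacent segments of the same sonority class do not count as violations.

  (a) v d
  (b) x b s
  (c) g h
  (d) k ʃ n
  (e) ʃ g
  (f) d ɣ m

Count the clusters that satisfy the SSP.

3

(a) sonority 4-2: ill-formed.
(b) sonority 3-2-3: ill-formed.
(c) sonority 2-3: well-formed.
(d) sonority 1-3-5: well-formed.
(e) sonority 3-2: ill-formed.
(f) sonority 2-4-5: well-formed.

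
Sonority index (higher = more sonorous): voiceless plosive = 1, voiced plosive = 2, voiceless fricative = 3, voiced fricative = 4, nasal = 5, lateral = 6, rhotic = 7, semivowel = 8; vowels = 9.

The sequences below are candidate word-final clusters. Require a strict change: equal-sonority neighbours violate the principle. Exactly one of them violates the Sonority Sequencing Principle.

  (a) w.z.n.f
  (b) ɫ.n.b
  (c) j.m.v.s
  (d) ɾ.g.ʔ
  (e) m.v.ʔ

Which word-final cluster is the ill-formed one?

(a) sonority 8-4-5-3: ill-formed.
(b) sonority 6-5-2: well-formed.
(c) sonority 8-5-4-3: well-formed.
(d) sonority 7-2-1: well-formed.
(e) sonority 5-4-1: well-formed.

a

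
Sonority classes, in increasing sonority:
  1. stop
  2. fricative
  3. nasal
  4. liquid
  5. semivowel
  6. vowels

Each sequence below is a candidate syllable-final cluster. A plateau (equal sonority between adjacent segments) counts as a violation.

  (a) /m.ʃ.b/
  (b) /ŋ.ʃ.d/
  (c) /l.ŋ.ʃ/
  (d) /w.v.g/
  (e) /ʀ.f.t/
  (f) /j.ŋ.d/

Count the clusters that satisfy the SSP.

6

(a) sonority 3-2-1: well-formed.
(b) sonority 3-2-1: well-formed.
(c) sonority 4-3-2: well-formed.
(d) sonority 5-2-1: well-formed.
(e) sonority 4-2-1: well-formed.
(f) sonority 5-3-1: well-formed.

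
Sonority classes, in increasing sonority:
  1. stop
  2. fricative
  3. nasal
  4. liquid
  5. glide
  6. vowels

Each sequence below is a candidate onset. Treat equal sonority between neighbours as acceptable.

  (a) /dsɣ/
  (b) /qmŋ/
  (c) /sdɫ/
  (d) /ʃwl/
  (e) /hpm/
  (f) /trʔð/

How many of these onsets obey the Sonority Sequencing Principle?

(a) sonority 1-2-2: well-formed.
(b) sonority 1-3-3: well-formed.
(c) sonority 2-1-4: ill-formed.
(d) sonority 2-5-4: ill-formed.
(e) sonority 2-1-3: ill-formed.
(f) sonority 1-4-1-2: ill-formed.

2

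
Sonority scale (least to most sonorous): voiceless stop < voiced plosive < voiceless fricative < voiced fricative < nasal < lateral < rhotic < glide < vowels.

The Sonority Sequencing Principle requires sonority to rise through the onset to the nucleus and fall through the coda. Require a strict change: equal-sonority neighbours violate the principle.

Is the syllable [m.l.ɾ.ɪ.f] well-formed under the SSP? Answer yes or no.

yes

Onset: /m/ is a nasal (sonority 5), /l/ is a lateral (sonority 6), /ɾ/ is a rhotic (sonority 7); then the nucleus /ɪ/ (sonority 9).
Onset profile 5-6-7-9 — rises to the nucleus.
Coda: /f/ is a voiceless fricative (sonority 3).
Coda profile 9-3 — falls from the nucleus.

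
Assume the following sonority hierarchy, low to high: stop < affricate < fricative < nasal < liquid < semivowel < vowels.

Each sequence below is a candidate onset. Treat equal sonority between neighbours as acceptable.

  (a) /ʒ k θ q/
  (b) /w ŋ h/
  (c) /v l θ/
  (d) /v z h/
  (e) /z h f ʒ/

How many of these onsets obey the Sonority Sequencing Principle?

(a) sonority 3-1-3-1: ill-formed.
(b) sonority 6-4-3: ill-formed.
(c) sonority 3-5-3: ill-formed.
(d) sonority 3-3-3: well-formed.
(e) sonority 3-3-3-3: well-formed.

2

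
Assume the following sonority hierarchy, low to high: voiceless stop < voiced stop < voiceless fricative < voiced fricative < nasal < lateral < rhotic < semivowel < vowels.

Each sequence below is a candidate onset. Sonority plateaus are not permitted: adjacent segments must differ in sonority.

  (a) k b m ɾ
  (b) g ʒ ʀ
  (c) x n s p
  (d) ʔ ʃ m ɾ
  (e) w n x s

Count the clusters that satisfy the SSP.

(a) sonority 1-2-5-7: well-formed.
(b) sonority 2-4-7: well-formed.
(c) sonority 3-5-3-1: ill-formed.
(d) sonority 1-3-5-7: well-formed.
(e) sonority 8-5-3-3: ill-formed.

3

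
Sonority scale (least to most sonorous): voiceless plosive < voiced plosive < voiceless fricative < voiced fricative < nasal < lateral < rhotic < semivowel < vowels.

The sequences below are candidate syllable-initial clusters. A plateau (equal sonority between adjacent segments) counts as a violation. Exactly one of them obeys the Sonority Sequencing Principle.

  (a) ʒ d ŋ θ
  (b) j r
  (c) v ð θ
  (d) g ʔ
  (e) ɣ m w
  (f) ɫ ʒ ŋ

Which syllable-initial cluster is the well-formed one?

e

(a) 4-2-5-3 → violates
(b) 8-7 → violates
(c) 4-4-3 → violates
(d) 2-1 → violates
(e) 4-5-8 → obeys
(f) 6-4-5 → violates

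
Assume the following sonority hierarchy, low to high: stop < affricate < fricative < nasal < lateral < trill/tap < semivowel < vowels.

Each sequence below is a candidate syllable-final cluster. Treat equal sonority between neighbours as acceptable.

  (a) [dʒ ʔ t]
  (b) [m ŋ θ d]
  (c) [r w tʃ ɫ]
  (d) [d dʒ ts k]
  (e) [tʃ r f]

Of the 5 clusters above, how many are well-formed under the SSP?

2

(a) [dʒ ʔ t]: profile 2-1-1 — obeys.
(b) [m ŋ θ d]: profile 4-4-3-1 — obeys.
(c) [r w tʃ ɫ]: profile 6-7-2-5 — violates.
(d) [d dʒ ts k]: profile 1-2-2-1 — violates.
(e) [tʃ r f]: profile 2-6-3 — violates.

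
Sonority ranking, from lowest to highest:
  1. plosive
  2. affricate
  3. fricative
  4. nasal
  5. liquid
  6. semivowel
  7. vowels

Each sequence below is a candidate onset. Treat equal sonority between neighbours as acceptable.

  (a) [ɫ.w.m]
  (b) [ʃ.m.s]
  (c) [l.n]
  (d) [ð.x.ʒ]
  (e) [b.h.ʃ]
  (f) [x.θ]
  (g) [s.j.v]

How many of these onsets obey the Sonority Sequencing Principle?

3

(a) 5-6-4 → violates
(b) 3-4-3 → violates
(c) 5-4 → violates
(d) 3-3-3 → obeys
(e) 1-3-3 → obeys
(f) 3-3 → obeys
(g) 3-6-3 → violates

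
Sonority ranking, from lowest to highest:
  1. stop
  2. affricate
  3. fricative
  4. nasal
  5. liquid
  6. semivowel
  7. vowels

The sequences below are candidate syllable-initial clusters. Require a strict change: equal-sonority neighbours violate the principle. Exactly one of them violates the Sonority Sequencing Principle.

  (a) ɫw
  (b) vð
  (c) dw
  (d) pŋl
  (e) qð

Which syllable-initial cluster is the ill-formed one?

(a) 5-6 → obeys
(b) 3-3 → violates
(c) 1-6 → obeys
(d) 1-4-5 → obeys
(e) 1-3 → obeys

b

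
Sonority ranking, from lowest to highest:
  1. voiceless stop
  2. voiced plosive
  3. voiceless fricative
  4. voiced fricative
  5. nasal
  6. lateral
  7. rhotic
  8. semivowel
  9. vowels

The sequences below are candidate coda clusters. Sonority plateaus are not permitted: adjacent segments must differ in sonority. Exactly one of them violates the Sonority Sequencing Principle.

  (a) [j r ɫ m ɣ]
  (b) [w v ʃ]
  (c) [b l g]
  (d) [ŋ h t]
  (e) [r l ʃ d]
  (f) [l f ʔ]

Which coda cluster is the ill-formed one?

(a) sonority 8-7-6-5-4: well-formed.
(b) sonority 8-4-3: well-formed.
(c) sonority 2-6-2: ill-formed.
(d) sonority 5-3-1: well-formed.
(e) sonority 7-6-3-2: well-formed.
(f) sonority 6-3-1: well-formed.

c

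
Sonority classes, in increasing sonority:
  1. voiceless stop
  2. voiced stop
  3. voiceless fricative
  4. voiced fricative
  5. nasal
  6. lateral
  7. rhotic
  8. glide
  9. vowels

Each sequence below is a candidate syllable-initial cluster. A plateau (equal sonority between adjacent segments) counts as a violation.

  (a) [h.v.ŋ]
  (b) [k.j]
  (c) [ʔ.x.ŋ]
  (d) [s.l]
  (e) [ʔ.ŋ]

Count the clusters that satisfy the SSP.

5

(a) 3-4-5 → obeys
(b) 1-8 → obeys
(c) 1-3-5 → obeys
(d) 3-6 → obeys
(e) 1-5 → obeys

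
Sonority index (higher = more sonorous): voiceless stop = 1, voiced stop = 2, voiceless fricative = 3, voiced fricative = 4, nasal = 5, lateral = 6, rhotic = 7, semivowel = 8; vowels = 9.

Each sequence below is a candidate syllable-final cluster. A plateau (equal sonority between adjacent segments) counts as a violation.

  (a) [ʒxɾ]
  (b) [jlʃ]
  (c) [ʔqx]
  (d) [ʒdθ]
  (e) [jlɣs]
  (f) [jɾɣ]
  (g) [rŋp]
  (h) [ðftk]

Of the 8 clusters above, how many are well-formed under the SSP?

4

(a) [ʒxɾ]: profile 4-3-7 — violates.
(b) [jlʃ]: profile 8-6-3 — obeys.
(c) [ʔqx]: profile 1-1-3 — violates.
(d) [ʒdθ]: profile 4-2-3 — violates.
(e) [jlɣs]: profile 8-6-4-3 — obeys.
(f) [jɾɣ]: profile 8-7-4 — obeys.
(g) [rŋp]: profile 7-5-1 — obeys.
(h) [ðftk]: profile 4-3-1-1 — violates.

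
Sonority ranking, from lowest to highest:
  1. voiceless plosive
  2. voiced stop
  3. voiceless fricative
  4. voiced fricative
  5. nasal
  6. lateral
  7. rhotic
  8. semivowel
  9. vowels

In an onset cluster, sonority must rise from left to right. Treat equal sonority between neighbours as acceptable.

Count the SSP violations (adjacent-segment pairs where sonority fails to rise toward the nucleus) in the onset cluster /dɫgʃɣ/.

/d/ is a voiced stop (sonority 2).
/ɫ/ is a lateral (sonority 6).
/g/ is a voiced stop (sonority 2).
/ʃ/ is a voiceless fricative (sonority 3).
/ɣ/ is a voiced fricative (sonority 4).
/d/→/ɫ/: 2→6 (rises) — ok.
/ɫ/→/g/: 6→2 (does not rise) — violation.
/g/→/ʃ/: 2→3 (rises) — ok.
/ʃ/→/ɣ/: 3→4 (rises) — ok.

1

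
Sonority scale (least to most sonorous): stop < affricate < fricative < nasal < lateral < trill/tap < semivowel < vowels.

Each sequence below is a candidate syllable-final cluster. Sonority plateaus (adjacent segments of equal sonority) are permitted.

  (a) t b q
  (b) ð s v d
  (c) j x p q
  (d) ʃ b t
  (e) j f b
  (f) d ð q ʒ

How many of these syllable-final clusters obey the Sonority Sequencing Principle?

5

(a) 1-1-1 → obeys
(b) 3-3-3-1 → obeys
(c) 7-3-1-1 → obeys
(d) 3-1-1 → obeys
(e) 7-3-1 → obeys
(f) 1-3-1-3 → violates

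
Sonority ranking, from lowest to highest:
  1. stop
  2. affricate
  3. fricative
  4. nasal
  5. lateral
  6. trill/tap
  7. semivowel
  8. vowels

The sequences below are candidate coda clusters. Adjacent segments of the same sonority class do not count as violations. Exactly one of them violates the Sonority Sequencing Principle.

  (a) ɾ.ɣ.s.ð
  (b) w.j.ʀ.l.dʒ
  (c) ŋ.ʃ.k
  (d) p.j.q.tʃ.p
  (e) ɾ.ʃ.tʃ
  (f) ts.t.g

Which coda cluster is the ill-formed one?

d

(a) sonority 6-3-3-3: well-formed.
(b) sonority 7-7-6-5-2: well-formed.
(c) sonority 4-3-1: well-formed.
(d) sonority 1-7-1-2-1: ill-formed.
(e) sonority 6-3-2: well-formed.
(f) sonority 2-1-1: well-formed.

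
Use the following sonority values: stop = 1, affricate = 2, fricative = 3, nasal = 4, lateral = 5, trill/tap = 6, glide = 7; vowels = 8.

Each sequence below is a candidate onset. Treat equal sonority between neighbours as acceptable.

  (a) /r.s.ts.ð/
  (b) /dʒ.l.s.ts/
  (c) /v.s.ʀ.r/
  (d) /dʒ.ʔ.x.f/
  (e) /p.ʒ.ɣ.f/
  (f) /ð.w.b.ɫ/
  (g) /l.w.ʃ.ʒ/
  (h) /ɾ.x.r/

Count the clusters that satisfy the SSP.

2

(a) sonority 6-3-2-3: ill-formed.
(b) sonority 2-5-3-2: ill-formed.
(c) sonority 3-3-6-6: well-formed.
(d) sonority 2-1-3-3: ill-formed.
(e) sonority 1-3-3-3: well-formed.
(f) sonority 3-7-1-5: ill-formed.
(g) sonority 5-7-3-3: ill-formed.
(h) sonority 6-3-6: ill-formed.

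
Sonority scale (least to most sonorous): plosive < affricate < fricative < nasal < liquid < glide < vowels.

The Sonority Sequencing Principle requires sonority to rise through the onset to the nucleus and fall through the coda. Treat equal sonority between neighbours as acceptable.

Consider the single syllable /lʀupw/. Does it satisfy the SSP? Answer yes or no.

no

Onset: /l/ is a liquid (sonority 5), /ʀ/ is a liquid (sonority 5); then the nucleus /u/ (sonority 7).
Onset profile 5-5-7 — rises to the nucleus.
Coda: /p/ is a plosive (sonority 1), /w/ is a glide (sonority 6).
Coda profile 7-1-6 — does not fall throughout.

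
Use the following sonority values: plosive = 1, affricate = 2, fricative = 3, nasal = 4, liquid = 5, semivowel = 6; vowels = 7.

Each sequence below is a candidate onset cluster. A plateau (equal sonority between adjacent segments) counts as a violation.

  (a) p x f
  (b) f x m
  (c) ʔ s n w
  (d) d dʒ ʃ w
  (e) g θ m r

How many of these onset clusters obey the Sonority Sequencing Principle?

3

(a) 1-3-3 → violates
(b) 3-3-4 → violates
(c) 1-3-4-6 → obeys
(d) 1-2-3-6 → obeys
(e) 1-3-4-5 → obeys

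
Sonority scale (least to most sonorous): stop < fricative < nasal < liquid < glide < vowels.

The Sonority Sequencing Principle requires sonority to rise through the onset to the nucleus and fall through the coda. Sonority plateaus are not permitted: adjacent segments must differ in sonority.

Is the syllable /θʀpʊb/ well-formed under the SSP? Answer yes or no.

Onset: /θ/ is a fricative (sonority 2), /ʀ/ is a liquid (sonority 4), /p/ is a stop (sonority 1); then the nucleus /ʊ/ (sonority 6).
Onset profile 2-4-1-6 — does not strictly rise throughout.
Coda: /b/ is a stop (sonority 1).
Coda profile 6-1 — falls from the nucleus.

no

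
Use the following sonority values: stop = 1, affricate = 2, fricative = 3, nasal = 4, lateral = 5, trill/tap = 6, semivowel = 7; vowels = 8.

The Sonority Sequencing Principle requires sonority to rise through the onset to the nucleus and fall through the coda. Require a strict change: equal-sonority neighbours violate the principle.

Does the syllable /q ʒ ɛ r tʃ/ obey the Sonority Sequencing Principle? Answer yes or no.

yes

Onset: /q/ is a stop (sonority 1), /ʒ/ is a fricative (sonority 3); then the nucleus /ɛ/ (sonority 8).
Onset profile 1-3-8 — rises to the nucleus.
Coda: /r/ is a trill/tap (sonority 6), /tʃ/ is an affricate (sonority 2).
Coda profile 8-6-2 — falls from the nucleus.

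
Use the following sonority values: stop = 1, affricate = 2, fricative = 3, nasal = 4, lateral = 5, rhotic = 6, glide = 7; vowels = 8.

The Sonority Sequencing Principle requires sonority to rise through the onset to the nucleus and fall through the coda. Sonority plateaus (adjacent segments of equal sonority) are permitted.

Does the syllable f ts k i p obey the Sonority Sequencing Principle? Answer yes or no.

no

Onset: /f/ is a fricative (sonority 3), /ts/ is an affricate (sonority 2), /k/ is a stop (sonority 1); then the nucleus /i/ (sonority 8).
Onset profile 3-2-1-8 — does not rise throughout.
Coda: /p/ is a stop (sonority 1).
Coda profile 8-1 — falls from the nucleus.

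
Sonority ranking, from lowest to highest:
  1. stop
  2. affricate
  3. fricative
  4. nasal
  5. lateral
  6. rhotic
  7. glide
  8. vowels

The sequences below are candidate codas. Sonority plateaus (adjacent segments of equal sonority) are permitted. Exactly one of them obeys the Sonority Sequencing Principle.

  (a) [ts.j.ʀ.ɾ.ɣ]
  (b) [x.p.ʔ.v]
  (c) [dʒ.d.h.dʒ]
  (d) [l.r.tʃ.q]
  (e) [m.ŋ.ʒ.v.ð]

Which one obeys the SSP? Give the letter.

(a) 2-7-6-6-3 → violates
(b) 3-1-1-3 → violates
(c) 2-1-3-2 → violates
(d) 5-6-2-1 → violates
(e) 4-4-3-3-3 → obeys

e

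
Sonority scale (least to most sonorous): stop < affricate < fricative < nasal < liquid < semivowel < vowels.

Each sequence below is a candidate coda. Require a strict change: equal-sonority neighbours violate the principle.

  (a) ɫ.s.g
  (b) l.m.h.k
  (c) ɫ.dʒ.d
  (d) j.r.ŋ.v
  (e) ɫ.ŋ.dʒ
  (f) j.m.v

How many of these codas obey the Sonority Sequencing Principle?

(a) ɫ.s.g: profile 5-3-1 — obeys.
(b) l.m.h.k: profile 5-4-3-1 — obeys.
(c) ɫ.dʒ.d: profile 5-2-1 — obeys.
(d) j.r.ŋ.v: profile 6-5-4-3 — obeys.
(e) ɫ.ŋ.dʒ: profile 5-4-2 — obeys.
(f) j.m.v: profile 6-4-3 — obeys.

6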